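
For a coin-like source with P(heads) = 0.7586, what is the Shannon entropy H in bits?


H = -p*log2(p) - (1-p)*log2(1-p). -0.7586*log2(0.7586) = 0.302369; -0.2414*log2(0.2414) = 0.494991. H = 0.302369 + 0.494991 = 0.7974

0.7974 bits


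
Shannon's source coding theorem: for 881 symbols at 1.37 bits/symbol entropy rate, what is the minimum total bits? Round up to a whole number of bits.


Minimum bits >= n * H = 881 * 1.37 = 1206.97, rounded up to a whole number of bits = 1207

1207 bits


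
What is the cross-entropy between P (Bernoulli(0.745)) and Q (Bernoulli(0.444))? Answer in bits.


H(P,Q) = -p*log2(q) - (1-p)*log2(1-q). -0.745*log2(0.444) = 0.872669; -0.255*log2(0.556) = 0.215945. H(P,Q) = 0.872669 + 0.215945 = 1.0886

1.0886 bits


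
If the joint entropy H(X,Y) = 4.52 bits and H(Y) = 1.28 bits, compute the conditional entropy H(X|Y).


H(X|Y) = H(X,Y) - H(Y) = 4.52 - 1.28 = 3.24

3.24 bits


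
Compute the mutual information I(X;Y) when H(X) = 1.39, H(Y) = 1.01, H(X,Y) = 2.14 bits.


I(X;Y) = H(X) + H(Y) - H(X,Y) = 1.39 + 1.01 - 2.14 = 0.26

0.26 bits


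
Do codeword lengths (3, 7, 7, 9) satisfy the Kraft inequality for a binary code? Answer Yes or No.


Kraft sum = sum(2^(-l_i)) = 0.1426, need <= 1. Result: satisfied (a binary prefix-free code with these lengths exists)

Yes


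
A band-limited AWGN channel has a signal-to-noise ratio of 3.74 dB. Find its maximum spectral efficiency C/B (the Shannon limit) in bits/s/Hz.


SNR_linear = 10^(3.74/10) = 2.3659; C/B = log2(1 + SNR_linear) = log2(1 + 2.3659) = 1.751

1.751 bits/s/Hz


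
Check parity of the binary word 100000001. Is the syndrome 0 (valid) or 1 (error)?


Syndrome = XOR of all bits = 1 XOR 0 XOR 0 XOR 0 XOR 0 XOR 0 XOR 0 XOR 0 XOR 1 = 0

0


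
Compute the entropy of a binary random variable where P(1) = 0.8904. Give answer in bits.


H = -p*log2(p) - (1-p)*log2(1-p). -0.8904*log2(0.8904) = 0.149119; -0.1096*log2(0.1096) = 0.349589. H = 0.149119 + 0.349589 = 0.4987

0.4987 bits


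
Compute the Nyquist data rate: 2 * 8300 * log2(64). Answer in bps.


Rate = 2 * B * log2(M) = 2 * 8300 * 6.0 = 99600.0

99600.0 bps


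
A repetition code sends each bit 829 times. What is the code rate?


Rate = k/n = 1/829

1/829


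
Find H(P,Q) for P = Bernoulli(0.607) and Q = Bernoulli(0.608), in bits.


H(P,Q) = -p*log2(q) - (1-p)*log2(1-q). -0.607*log2(0.608) = 0.435739; -0.393*log2(0.392) = 0.530972. H(P,Q) = 0.435739 + 0.530972 = 0.9667

0.9667 bits


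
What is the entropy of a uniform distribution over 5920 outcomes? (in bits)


H = log2(n) = log2(5920) = 12.5314

12.5314 bits


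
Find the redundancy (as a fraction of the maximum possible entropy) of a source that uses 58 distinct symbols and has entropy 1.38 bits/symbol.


H_max = log2(K) = log2(58) = 5.858 bits/symbol. Redundancy = 1 - H/H_max = 1 - 1.38/5.858 = 1 - 0.2356 = 0.7644

0.7644


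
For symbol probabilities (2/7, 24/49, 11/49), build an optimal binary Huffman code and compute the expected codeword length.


Huffman construction (repeatedly merge the two least-probable nodes; each merge adds 1 bit to every symbol beneath it): 11/49 + 2/7 = 25/49; 24/49 + 25/49 = 1. Resulting codeword lengths (in the order the probabilities were given): (2, 1, 2). L_avg = sum(p_i * l_i) = 2/7*2 + 24/49*1 + 11/49*2 = 74/49 = 1.5102

1.5102 bits


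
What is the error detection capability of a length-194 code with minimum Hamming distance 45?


Detection capability = d_min - 1 = 45 - 1 = 44

44 errors


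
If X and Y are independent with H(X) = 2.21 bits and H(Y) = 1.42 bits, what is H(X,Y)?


For independent variables, H(X,Y) = H(X) + H(Y) = 2.21 + 1.42 = 3.63

3.63 bits


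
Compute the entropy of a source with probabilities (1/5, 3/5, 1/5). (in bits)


H = -sum(p_i * log2(p_i)). Terms: -(1/5)*log2(1/5) = 0.464386; -(3/5)*log2(3/5) = 0.442179; -(1/5)*log2(1/5) = 0.464386. H = 0.464386 + 0.442179 + 0.464386 = 1.371

1.371 bits


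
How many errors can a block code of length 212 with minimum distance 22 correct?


Correction capability = floor((d-1)/2) = floor((22-1)/2) = 10

10 errors


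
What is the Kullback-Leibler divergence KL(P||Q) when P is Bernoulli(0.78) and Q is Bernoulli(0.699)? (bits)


KL = p*log2(p/q) + (1-p)*log2((1-p)/(1-q)) = 0.78*log2(0.78/0.699) + 0.22*log2(0.22/0.301) = 0.0239

0.0239 bits


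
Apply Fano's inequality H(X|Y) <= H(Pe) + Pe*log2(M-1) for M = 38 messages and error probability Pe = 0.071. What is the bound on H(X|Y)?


H(Pe) = -Pe*log2(Pe) - (1-Pe)*log2(1-Pe) = -0.071*log2(0.071) - 0.929*log2(0.929) = 0.270939 + 0.098706 = 0.3696. Pe*log2(M-1) = 0.071*log2(37) = 0.369871. Bound = H(Pe) + Pe*log2(M-1) = 0.270939 + 0.098706 + 0.369871 = 0.7395

0.7395 bits


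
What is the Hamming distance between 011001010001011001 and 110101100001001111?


Count differing positions: ^ . ^ ^ . . ^ ^ . . . . . ^ . ^ ^ . = 8 differences

8


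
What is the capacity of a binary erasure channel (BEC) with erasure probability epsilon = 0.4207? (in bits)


C = 1 - epsilon = 1 - 0.4207 = 0.5793

0.5793 bits


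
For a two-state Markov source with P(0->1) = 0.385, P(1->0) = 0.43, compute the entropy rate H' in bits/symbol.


Stationary distribution: pi_0 = p10/(p01+p10) = 0.5276, pi_1 = 0.4724. Entropy rate H' = pi_0*H(p01) + pi_1*H(p10) = 0.5276*0.9615 + 0.4724*0.9858 = 0.973

0.973 bits/symbol


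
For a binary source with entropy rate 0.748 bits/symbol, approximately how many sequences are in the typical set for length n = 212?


log2|A_typical| = nH = 212 * 0.748 = 158.576, so |A_typical| ~ 2^158.576 = 5.447e+47

5.447e+47


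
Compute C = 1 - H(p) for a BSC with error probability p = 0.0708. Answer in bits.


H(p) = -p*log2(p) - (1-p)*log2(1-p) = -0.0708*log2(0.0708) - 0.9292*log2(0.9292) = 0.270464 + 0.098438 = 0.3689. C = 1 - H(p) = 1 - 0.3689 = 0.6311

0.6311 bits


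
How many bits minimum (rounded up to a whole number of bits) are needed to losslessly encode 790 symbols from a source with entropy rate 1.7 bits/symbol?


Minimum bits >= n * H = 790 * 1.7 = 1343.0, rounded up to a whole number of bits = 1343

1343 bits


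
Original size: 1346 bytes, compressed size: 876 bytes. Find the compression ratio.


Ratio = original / compressed = 1346 / 876 = 1.5365

1.5365


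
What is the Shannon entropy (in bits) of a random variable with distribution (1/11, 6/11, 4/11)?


H = -sum(p_i * log2(p_i)). Terms: -(1/11)*log2(1/11) = 0.314494; -(6/11)*log2(6/11) = 0.476983; -(4/11)*log2(4/11) = 0.530702. H = 0.314494 + 0.476983 + 0.530702 = 1.3222

1.3222 bits


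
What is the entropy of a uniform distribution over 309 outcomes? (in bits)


H = log2(n) = log2(309) = 8.2715

8.2715 bits


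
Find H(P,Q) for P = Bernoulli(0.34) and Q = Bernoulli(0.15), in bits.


H(P,Q) = -p*log2(q) - (1-p)*log2(1-q). -0.34*log2(0.15) = 0.930568; -0.66*log2(0.85) = 0.154747. H(P,Q) = 0.930568 + 0.154747 = 1.0853

1.0853 bits


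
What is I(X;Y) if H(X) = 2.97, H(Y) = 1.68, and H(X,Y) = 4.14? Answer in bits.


I(X;Y) = H(X) + H(Y) - H(X,Y) = 2.97 + 1.68 - 4.14 = 0.51

0.51 bits


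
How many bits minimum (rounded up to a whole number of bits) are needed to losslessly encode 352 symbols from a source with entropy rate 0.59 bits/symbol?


Minimum bits >= n * H = 352 * 0.59 = 207.68, rounded up to a whole number of bits = 208

208 bits


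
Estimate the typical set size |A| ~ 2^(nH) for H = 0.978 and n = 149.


log2|A_typical| = nH = 149 * 0.978 = 145.722, so |A_typical| ~ 2^145.722 = 7.357e+43

7.357e+43


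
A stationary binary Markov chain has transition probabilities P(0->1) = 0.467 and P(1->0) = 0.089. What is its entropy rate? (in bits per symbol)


Stationary distribution: pi_0 = p10/(p01+p10) = 0.1601, pi_1 = 0.8399. Entropy rate H' = pi_0*H(p01) + pi_1*H(p10) = 0.1601*0.9969 + 0.8399*0.4331 = 0.5234

0.5234 bits/symbol


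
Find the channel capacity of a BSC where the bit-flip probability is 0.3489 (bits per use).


H(p) = -p*log2(p) - (1-p)*log2(1-p) = -0.3489*log2(0.3489) - 0.6511*log2(0.6511) = 0.530019 + 0.403063 = 0.9331. C = 1 - H(p) = 1 - 0.9331 = 0.0669

0.0669 bits


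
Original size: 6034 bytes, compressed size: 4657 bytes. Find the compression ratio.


Ratio = original / compressed = 6034 / 4657 = 1.2957

1.2957


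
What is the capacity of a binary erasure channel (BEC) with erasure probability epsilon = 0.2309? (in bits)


C = 1 - epsilon = 1 - 0.2309 = 0.7691

0.7691 bits


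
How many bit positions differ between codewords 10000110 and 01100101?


Count differing positions: ^ ^ ^ . . . ^ ^ = 5 differences

5


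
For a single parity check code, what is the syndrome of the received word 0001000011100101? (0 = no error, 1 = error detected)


Syndrome = XOR of all bits = 0 XOR 0 XOR 0 XOR 1 XOR 0 XOR 0 XOR 0 XOR 0 XOR 1 XOR 1 XOR 1 XOR 0 XOR 0 XOR 1 XOR 0 XOR 1 = 0

0


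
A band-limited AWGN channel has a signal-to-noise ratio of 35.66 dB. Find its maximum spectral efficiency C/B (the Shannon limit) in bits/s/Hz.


SNR_linear = 10^(35.66/10) = 3681.2897; C/B = log2(1 + SNR_linear) = log2(1 + 3681.2897) = 11.8464

11.8464 bits/s/Hz


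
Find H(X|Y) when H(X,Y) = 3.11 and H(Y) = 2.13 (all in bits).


H(X|Y) = H(X,Y) - H(Y) = 3.11 - 2.13 = 0.98

0.98 bits


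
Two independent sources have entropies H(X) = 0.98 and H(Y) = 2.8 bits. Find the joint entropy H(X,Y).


For independent variables, H(X,Y) = H(X) + H(Y) = 0.98 + 2.8 = 3.78

3.78 bits


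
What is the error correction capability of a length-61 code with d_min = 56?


Correction capability = floor((d-1)/2) = floor((56-1)/2) = 27

27 errors


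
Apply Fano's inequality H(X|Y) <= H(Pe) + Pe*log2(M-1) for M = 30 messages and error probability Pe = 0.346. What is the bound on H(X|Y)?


H(Pe) = -Pe*log2(Pe) - (1-Pe)*log2(1-Pe) = -0.346*log2(0.346) - 0.654*log2(0.654) = 0.529780 + 0.400665 = 0.9304. Pe*log2(M-1) = 0.346*log2(29) = 1.680861. Bound = H(Pe) + Pe*log2(M-1) = 0.529780 + 0.400665 + 1.680861 = 2.6113

2.6113 bits


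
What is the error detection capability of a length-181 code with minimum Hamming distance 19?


Detection capability = d_min - 1 = 19 - 1 = 18

18 errors


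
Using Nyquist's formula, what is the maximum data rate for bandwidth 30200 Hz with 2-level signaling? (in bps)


Rate = 2 * B * log2(M) = 2 * 30200 * 1.0 = 60400.0

60400.0 bps


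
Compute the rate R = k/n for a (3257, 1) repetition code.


Rate = k/n = 1/3257

1/3257


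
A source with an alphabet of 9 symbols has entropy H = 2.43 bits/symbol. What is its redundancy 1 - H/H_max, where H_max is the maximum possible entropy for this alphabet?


H_max = log2(K) = log2(9) = 3.1699 bits/symbol. Redundancy = 1 - H/H_max = 1 - 2.43/3.1699 = 1 - 0.7666 = 0.2334

0.2334


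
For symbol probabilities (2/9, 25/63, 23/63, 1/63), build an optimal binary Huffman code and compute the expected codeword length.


Huffman construction (repeatedly merge the two least-probable nodes; each merge adds 1 bit to every symbol beneath it): 1/63 + 2/9 = 5/21; 5/21 + 23/63 = 38/63; 25/63 + 38/63 = 1. Resulting codeword lengths (in the order the probabilities were given): (3, 1, 2, 3). L_avg = sum(p_i * l_i) = 2/9*3 + 25/63*1 + 23/63*2 + 1/63*3 = 116/63 = 1.8413

1.8413 bits


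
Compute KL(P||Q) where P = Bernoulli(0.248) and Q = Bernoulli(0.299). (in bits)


KL = p*log2(p/q) + (1-p)*log2((1-p)/(1-q)) = 0.248*log2(0.248/0.299) + 0.752*log2(0.752/0.701) = 0.0093

0.0093 bits


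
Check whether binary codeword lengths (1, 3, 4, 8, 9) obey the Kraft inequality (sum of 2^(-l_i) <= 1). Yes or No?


Kraft sum = sum(2^(-l_i)) = 0.6934, need <= 1. Result: satisfied (a binary prefix-free code with these lengths exists)

Yes


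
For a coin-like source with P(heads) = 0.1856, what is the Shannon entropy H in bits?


H = -p*log2(p) - (1-p)*log2(1-p). -0.1856*log2(0.1856) = 0.450958; -0.8144*log2(0.8144) = 0.241218. H = 0.450958 + 0.241218 = 0.6922

0.6922 bits


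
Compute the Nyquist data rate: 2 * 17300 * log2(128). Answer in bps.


Rate = 2 * B * log2(M) = 2 * 17300 * 7.0 = 242200.0

242200.0 bps


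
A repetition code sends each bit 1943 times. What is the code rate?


Rate = k/n = 1/1943

1/1943


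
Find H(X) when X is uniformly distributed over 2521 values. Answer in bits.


H = log2(n) = log2(2521) = 11.2998

11.2998 bits


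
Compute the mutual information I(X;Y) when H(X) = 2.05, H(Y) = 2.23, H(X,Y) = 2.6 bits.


I(X;Y) = H(X) + H(Y) - H(X,Y) = 2.05 + 2.23 - 2.6 = 1.68

1.68 bits


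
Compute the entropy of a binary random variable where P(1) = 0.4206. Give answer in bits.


H = -p*log2(p) - (1-p)*log2(1-p). -0.4206*log2(0.4206) = 0.525531; -0.5794*log2(0.5794) = 0.456201. H = 0.525531 + 0.456201 = 0.9817

0.9817 bits


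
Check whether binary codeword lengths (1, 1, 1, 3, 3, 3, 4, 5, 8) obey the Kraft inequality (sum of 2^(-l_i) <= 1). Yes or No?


Kraft sum = sum(2^(-l_i)) = 1.9727, need <= 1. Result: violated (a binary prefix-free code with these lengths cannot exist)

No


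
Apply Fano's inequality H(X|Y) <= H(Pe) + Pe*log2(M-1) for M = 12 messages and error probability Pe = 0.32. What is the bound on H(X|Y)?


H(Pe) = -Pe*log2(Pe) - (1-Pe)*log2(1-Pe) = -0.32*log2(0.32) - 0.68*log2(0.68) = 0.526034 + 0.378347 = 0.9044. Pe*log2(M-1) = 0.32*log2(11) = 1.107018. Bound = H(Pe) + Pe*log2(M-1) = 0.526034 + 0.378347 + 1.107018 = 2.0114

2.0114 bits


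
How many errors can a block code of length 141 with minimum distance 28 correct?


Correction capability = floor((d-1)/2) = floor((28-1)/2) = 13

13 errors


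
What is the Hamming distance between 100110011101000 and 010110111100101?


Count differing positions: ^ ^ . . . . ^ . . . . ^ ^ . ^ = 6 differences

6


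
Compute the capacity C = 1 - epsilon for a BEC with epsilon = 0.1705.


C = 1 - epsilon = 1 - 0.1705 = 0.8295

0.8295 bits


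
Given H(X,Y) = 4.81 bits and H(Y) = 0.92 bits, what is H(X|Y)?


H(X|Y) = H(X,Y) - H(Y) = 4.81 - 0.92 = 3.89

3.89 bits


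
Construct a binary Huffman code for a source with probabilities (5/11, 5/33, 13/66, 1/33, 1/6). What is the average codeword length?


Huffman construction (repeatedly merge the two least-probable nodes; each merge adds 1 bit to every symbol beneath it): 1/33 + 5/33 = 2/11; 1/6 + 2/11 = 23/66; 13/66 + 23/66 = 6/11; 5/11 + 6/11 = 1. Resulting codeword lengths (in the order the probabilities were given): (1, 4, 2, 4, 3). L_avg = sum(p_i * l_i) = 5/11*1 + 5/33*4 + 13/66*2 + 1/33*4 + 1/6*3 = 137/66 = 2.0758

2.0758 bits


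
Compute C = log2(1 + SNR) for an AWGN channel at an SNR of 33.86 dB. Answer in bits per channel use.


SNR_linear = 10^(33.86/10) = 2432.204; C = log2(1 + SNR_linear) = log2(1 + 2432.204) = 11.2486

11.2486 bits/channel use


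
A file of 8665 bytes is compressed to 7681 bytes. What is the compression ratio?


Ratio = original / compressed = 8665 / 7681 = 1.1281

1.1281


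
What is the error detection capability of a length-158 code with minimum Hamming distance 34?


Detection capability = d_min - 1 = 34 - 1 = 33

33 errors


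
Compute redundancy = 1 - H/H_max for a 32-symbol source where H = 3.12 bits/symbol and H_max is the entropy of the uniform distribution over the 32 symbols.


H_max = log2(K) = log2(32) = 5.0 bits/symbol. Redundancy = 1 - H/H_max = 1 - 3.12/5.0 = 1 - 0.624 = 0.376

0.376


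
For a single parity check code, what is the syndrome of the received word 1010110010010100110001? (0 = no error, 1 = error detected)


Syndrome = XOR of all bits = 1 XOR 0 XOR 1 XOR 0 XOR 1 XOR 1 XOR 0 XOR 0 XOR 1 XOR 0 XOR 0 XOR 1 XOR 0 XOR 1 XOR 0 XOR 0 XOR 1 XOR 1 XOR 0 XOR 0 XOR 0 XOR 1 = 0

0


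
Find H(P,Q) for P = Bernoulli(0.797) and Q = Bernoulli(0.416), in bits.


H(P,Q) = -p*log2(q) - (1-p)*log2(1-q). -0.797*log2(0.416) = 1.008480; -0.203*log2(0.584) = 0.157520. H(P,Q) = 1.008480 + 0.157520 = 1.166

1.166 bits


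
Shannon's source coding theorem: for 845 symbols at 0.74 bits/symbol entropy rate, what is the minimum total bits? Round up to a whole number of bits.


Minimum bits >= n * H = 845 * 0.74 = 625.3, rounded up to a whole number of bits = 626

626 bits


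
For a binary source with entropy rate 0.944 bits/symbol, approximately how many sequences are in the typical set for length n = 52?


log2|A_typical| = nH = 52 * 0.944 = 49.088, so |A_typical| ~ 2^49.088 = 5.984e+14

5.984e+14


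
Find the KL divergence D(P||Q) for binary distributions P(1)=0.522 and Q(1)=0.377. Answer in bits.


KL = p*log2(p/q) + (1-p)*log2((1-p)/(1-q)) = 0.522*log2(0.522/0.377) + 0.478*log2(0.478/0.623) = 0.0624

0.0624 bits


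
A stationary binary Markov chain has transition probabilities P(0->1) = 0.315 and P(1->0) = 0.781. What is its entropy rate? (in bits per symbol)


Stationary distribution: pi_0 = p10/(p01+p10) = 0.7126, pi_1 = 0.2874. Entropy rate H' = pi_0*H(p01) + pi_1*H(p10) = 0.7126*0.8989 + 0.2874*0.7583 = 0.8585

0.8585 bits/symbol


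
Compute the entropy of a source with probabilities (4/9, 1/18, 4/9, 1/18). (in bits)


H = -sum(p_i * log2(p_i)). Terms: -(4/9)*log2(4/9) = 0.519967; -(1/18)*log2(1/18) = 0.231663; -(4/9)*log2(4/9) = 0.519967; -(1/18)*log2(1/18) = 0.231663. H = 0.519967 + 0.231663 + 0.519967 + 0.231663 = 1.5033

1.5033 bits


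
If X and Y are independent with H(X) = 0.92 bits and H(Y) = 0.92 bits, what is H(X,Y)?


For independent variables, H(X,Y) = H(X) + H(Y) = 0.92 + 0.92 = 1.84

1.84 bits


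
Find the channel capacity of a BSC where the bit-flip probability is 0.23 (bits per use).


H(p) = -p*log2(p) - (1-p)*log2(1-p) = -0.23*log2(0.23) - 0.77*log2(0.77) = 0.487668 + 0.290344 = 0.778. C = 1 - H(p) = 1 - 0.778 = 0.222

0.222 bits


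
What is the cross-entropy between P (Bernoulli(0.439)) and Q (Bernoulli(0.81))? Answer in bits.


H(P,Q) = -p*log2(q) - (1-p)*log2(1-q). -0.439*log2(0.81) = 0.133459; -0.561*log2(0.19) = 1.344116. H(P,Q) = 0.133459 + 1.344116 = 1.4776

1.4776 bits


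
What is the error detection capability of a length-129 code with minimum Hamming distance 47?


Detection capability = d_min - 1 = 47 - 1 = 46

46 errors


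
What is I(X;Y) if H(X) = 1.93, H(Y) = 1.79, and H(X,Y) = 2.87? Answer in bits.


I(X;Y) = H(X) + H(Y) - H(X,Y) = 1.93 + 1.79 - 2.87 = 0.85

0.85 bits


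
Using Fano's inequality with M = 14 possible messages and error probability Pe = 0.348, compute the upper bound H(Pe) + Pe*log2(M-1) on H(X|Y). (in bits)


H(Pe) = -Pe*log2(Pe) - (1-Pe)*log2(1-Pe) = -0.348*log2(0.348) - 0.652*log2(0.652) = 0.529949 + 0.402321 = 0.9323. Pe*log2(M-1) = 0.348*log2(13) = 1.287753. Bound = H(Pe) + Pe*log2(M-1) = 0.529949 + 0.402321 + 1.287753 = 2.22

2.22 bits


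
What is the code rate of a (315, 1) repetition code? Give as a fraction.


Rate = k/n = 1/315

1/315


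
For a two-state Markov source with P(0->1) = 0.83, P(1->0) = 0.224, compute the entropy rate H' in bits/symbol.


Stationary distribution: pi_0 = p10/(p01+p10) = 0.2125, pi_1 = 0.7875. Entropy rate H' = pi_0*H(p01) + pi_1*H(p10) = 0.2125*0.6577 + 0.7875*0.7674 = 0.7441

0.7441 bits/symbol


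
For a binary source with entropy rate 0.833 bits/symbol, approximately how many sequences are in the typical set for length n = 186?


log2|A_typical| = nH = 186 * 0.833 = 154.938, so |A_typical| ~ 2^154.938 = 4.375e+46

4.375e+46


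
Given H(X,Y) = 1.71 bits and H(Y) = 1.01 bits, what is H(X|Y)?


H(X|Y) = H(X,Y) - H(Y) = 1.71 - 1.01 = 0.7

0.7 bits


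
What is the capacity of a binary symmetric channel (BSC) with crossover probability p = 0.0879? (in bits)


H(p) = -p*log2(p) - (1-p)*log2(1-p) = -0.0879*log2(0.0879) - 0.9121*log2(0.9121) = 0.308353 + 0.121069 = 0.4294. C = 1 - H(p) = 1 - 0.4294 = 0.5706

0.5706 bits


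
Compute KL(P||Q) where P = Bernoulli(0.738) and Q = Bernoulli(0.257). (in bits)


KL = p*log2(p/q) + (1-p)*log2((1-p)/(1-q)) = 0.738*log2(0.738/0.257) + 0.262*log2(0.262/0.743) = 0.7291

0.7291 bits


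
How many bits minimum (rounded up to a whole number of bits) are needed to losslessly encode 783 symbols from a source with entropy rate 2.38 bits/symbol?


Minimum bits >= n * H = 783 * 2.38 = 1863.54, rounded up to a whole number of bits = 1864

1864 bits


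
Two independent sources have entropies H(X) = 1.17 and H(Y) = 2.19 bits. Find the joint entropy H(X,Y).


For independent variables, H(X,Y) = H(X) + H(Y) = 1.17 + 2.19 = 3.36

3.36 bits


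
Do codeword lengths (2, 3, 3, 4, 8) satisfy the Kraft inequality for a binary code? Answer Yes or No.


Kraft sum = sum(2^(-l_i)) = 0.5664, need <= 1. Result: satisfied (a binary prefix-free code with these lengths exists)

Yes


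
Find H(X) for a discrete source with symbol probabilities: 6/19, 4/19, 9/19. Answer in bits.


H = -sum(p_i * log2(p_i)). Terms: -(6/19)*log2(6/19) = 0.525147; -(4/19)*log2(4/19) = 0.473248; -(9/19)*log2(9/19) = 0.510633. H = 0.525147 + 0.473248 + 0.510633 = 1.509

1.509 bits


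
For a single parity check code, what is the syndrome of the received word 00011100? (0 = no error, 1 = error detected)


Syndrome = XOR of all bits = 0 XOR 0 XOR 0 XOR 1 XOR 1 XOR 1 XOR 0 XOR 0 = 1

1


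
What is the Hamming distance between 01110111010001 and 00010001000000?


Count differing positions: . ^ ^ . . ^ ^ . . ^ . . . ^ = 6 differences

6


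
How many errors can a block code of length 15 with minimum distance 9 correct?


Correction capability = floor((d-1)/2) = floor((9-1)/2) = 4

4 errors


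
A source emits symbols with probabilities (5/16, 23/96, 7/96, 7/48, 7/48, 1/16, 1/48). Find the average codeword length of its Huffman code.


Huffman construction (repeatedly merge the two least-probable nodes; each merge adds 1 bit to every symbol beneath it): 1/48 + 1/16 = 1/12; 7/96 + 1/12 = 5/32; 7/48 + 7/48 = 7/24; 5/32 + 23/96 = 19/48; 7/24 + 5/16 = 29/48; 19/48 + 29/48 = 1. Resulting codeword lengths (in the order the probabilities were given): (2, 2, 3, 3, 3, 4, 4). L_avg = sum(p_i * l_i) = 5/16*2 + 23/96*2 + 7/96*3 + 7/48*3 + 7/48*3 + 1/16*4 + 1/48*4 = 81/32 = 2.5312

2.5312 bits


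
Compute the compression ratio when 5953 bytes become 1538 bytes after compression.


Ratio = original / compressed = 5953 / 1538 = 3.8706

3.8706


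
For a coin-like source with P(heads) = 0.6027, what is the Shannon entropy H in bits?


H = -p*log2(p) - (1-p)*log2(1-p). -0.6027*log2(0.6027) = 0.440265; -0.3973*log2(0.3973) = 0.529084. H = 0.440265 + 0.529084 = 0.9693

0.9693 bits


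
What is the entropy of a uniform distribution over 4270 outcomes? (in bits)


H = log2(n) = log2(4270) = 12.06

12.06 bits


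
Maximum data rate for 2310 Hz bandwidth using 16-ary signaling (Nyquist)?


Rate = 2 * B * log2(M) = 2 * 2310 * 4.0 = 18480.0

18480.0 bps


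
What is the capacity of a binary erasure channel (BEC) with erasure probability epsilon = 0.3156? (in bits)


C = 1 - epsilon = 1 - 0.3156 = 0.6844

0.6844 bits


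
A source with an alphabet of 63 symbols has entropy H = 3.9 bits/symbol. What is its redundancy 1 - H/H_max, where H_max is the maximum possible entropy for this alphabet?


H_max = log2(K) = log2(63) = 5.9773 bits/symbol. Redundancy = 1 - H/H_max = 1 - 3.9/5.9773 = 1 - 0.6525 = 0.3475

0.3475


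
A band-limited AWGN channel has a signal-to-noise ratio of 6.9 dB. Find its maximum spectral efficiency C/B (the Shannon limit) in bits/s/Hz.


SNR_linear = 10^(6.9/10) = 4.8978; C/B = log2(1 + SNR_linear) = log2(1 + 4.8978) = 2.5602

2.5602 bits/s/Hz


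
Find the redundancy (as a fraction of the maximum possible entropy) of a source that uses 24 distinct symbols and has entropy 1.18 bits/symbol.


H_max = log2(K) = log2(24) = 4.585 bits/symbol. Redundancy = 1 - H/H_max = 1 - 1.18/4.585 = 1 - 0.2574 = 0.7426

0.7426


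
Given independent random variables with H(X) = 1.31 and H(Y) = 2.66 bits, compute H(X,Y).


For independent variables, H(X,Y) = H(X) + H(Y) = 1.31 + 2.66 = 3.97

3.97 bits


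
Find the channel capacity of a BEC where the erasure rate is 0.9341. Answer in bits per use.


C = 1 - epsilon = 1 - 0.9341 = 0.0659

0.0659 bits


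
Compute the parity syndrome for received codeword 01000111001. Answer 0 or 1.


Syndrome = XOR of all bits = 0 XOR 1 XOR 0 XOR 0 XOR 0 XOR 1 XOR 1 XOR 1 XOR 0 XOR 0 XOR 1 = 1

1


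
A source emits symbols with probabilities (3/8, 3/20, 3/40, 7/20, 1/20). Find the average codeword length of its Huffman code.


Huffman construction (repeatedly merge the two least-probable nodes; each merge adds 1 bit to every symbol beneath it): 1/20 + 3/40 = 1/8; 1/8 + 3/20 = 11/40; 11/40 + 7/20 = 5/8; 3/8 + 5/8 = 1. Resulting codeword lengths (in the order the probabilities were given): (1, 3, 4, 2, 4). L_avg = sum(p_i * l_i) = 3/8*1 + 3/20*3 + 3/40*4 + 7/20*2 + 1/20*4 = 81/40 = 2.025

2.025 bits


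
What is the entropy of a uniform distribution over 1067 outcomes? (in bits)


H = log2(n) = log2(1067) = 10.0593

10.0593 bits


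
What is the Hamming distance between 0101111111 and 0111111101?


Count differing positions: . . ^ . . . . . ^ . = 2 differences

2


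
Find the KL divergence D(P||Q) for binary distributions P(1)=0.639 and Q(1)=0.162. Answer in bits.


KL = p*log2(p/q) + (1-p)*log2((1-p)/(1-q)) = 0.639*log2(0.639/0.162) + 0.361*log2(0.361/0.838) = 0.8265

0.8265 bits


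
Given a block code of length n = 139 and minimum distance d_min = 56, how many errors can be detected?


Detection capability = d_min - 1 = 56 - 1 = 55

55 errors


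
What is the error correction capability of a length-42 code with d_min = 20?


Correction capability = floor((d-1)/2) = floor((20-1)/2) = 9

9 errors


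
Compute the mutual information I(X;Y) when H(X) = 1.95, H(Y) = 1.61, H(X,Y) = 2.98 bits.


I(X;Y) = H(X) + H(Y) - H(X,Y) = 1.95 + 1.61 - 2.98 = 0.58

0.58 bits


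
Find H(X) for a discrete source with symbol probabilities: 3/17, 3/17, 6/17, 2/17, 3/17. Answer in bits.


H = -sum(p_i * log2(p_i)). Terms: -(3/17)*log2(3/17) = 0.441618; -(3/17)*log2(3/17) = 0.441618; -(6/17)*log2(6/17) = 0.530294; -(2/17)*log2(2/17) = 0.363231; -(3/17)*log2(3/17) = 0.441618. H = 0.441618 + 0.441618 + 0.530294 + 0.363231 + 0.441618 = 2.2184

2.2184 bits


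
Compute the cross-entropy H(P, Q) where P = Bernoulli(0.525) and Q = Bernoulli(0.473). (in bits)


H(P,Q) = -p*log2(q) - (1-p)*log2(1-q). -0.525*log2(0.473) = 0.567046; -0.475*log2(0.527) = 0.438959. H(P,Q) = 0.567046 + 0.438959 = 1.006

1.006 bits


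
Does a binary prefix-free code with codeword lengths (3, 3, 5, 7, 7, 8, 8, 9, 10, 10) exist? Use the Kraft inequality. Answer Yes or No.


Kraft sum = sum(2^(-l_i)) = 0.3086, need <= 1. Result: satisfied (a binary prefix-free code with these lengths exists)

Yes


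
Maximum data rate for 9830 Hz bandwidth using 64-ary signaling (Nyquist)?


Rate = 2 * B * log2(M) = 2 * 9830 * 6.0 = 117960.0

117960.0 bps


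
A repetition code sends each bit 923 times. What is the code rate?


Rate = k/n = 1/923

1/923


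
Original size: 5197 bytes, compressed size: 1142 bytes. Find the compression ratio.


Ratio = original / compressed = 5197 / 1142 = 4.5508

4.5508


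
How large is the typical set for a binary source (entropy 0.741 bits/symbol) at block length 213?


log2|A_typical| = nH = 213 * 0.741 = 157.833, so |A_typical| ~ 2^157.833 = 3.254e+47

3.254e+47


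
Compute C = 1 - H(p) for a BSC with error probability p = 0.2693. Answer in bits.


H(p) = -p*log2(p) - (1-p)*log2(1-p) = -0.2693*log2(0.2693) - 0.7307*log2(0.7307) = 0.509708 + 0.330751 = 0.8405. C = 1 - H(p) = 1 - 0.8405 = 0.1595

0.1595 bits


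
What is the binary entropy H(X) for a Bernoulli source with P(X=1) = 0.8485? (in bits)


H = -p*log2(p) - (1-p)*log2(1-p). -0.8485*log2(0.8485) = 0.201106; -0.1515*log2(0.1515) = 0.412475. H = 0.201106 + 0.412475 = 0.6136

0.6136 bits


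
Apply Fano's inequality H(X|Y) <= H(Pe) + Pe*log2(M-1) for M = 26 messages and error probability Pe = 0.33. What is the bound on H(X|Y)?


H(Pe) = -Pe*log2(Pe) - (1-Pe)*log2(1-Pe) = -0.33*log2(0.33) - 0.67*log2(0.67) = 0.527822 + 0.387104 = 0.9149. Pe*log2(M-1) = 0.33*log2(25) = 1.532473. Bound = H(Pe) + Pe*log2(M-1) = 0.527822 + 0.387104 + 1.532473 = 2.4474

2.4474 bits


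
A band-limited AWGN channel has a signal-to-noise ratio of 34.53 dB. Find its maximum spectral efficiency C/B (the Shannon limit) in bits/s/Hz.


SNR_linear = 10^(34.53/10) = 2837.919; C/B = log2(1 + SNR_linear) = log2(1 + 2837.919) = 11.4711

11.4711 bits/s/Hz


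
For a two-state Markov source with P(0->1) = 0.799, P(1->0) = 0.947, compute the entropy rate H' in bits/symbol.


Stationary distribution: pi_0 = p10/(p01+p10) = 0.5424, pi_1 = 0.4576. Entropy rate H' = pi_0*H(p01) + pi_1*H(p10) = 0.5424*0.7239 + 0.4576*0.299 = 0.5295

0.5295 bits/symbol


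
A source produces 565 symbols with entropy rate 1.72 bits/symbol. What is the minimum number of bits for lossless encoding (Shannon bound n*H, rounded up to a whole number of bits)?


Minimum bits >= n * H = 565 * 1.72 = 971.8, rounded up to a whole number of bits = 972

972 bits


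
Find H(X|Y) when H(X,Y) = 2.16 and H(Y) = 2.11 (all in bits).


H(X|Y) = H(X,Y) - H(Y) = 2.16 - 2.11 = 0.05

0.05 bits


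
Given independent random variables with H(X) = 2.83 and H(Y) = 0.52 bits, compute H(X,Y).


For independent variables, H(X,Y) = H(X) + H(Y) = 2.83 + 0.52 = 3.35

3.35 bits


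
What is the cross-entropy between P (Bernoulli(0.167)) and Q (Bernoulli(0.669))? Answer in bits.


H(P,Q) = -p*log2(q) - (1-p)*log2(1-q). -0.167*log2(0.669) = 0.096847; -0.833*log2(0.331) = 1.328716. H(P,Q) = 0.096847 + 1.328716 = 1.4256

1.4256 bits


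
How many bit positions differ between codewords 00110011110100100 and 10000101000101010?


Count differing positions: ^ . ^ ^ . ^ ^ . ^ ^ . . . ^ ^ ^ . = 10 differences

10


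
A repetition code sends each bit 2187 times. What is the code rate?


Rate = k/n = 1/2187

1/2187


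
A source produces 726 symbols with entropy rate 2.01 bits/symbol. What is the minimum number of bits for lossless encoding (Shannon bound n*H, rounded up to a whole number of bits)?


Minimum bits >= n * H = 726 * 2.01 = 1459.26, rounded up to a whole number of bits = 1460

1460 bits


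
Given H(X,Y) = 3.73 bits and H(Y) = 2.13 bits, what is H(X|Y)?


H(X|Y) = H(X,Y) - H(Y) = 3.73 - 2.13 = 1.6

1.6 bits


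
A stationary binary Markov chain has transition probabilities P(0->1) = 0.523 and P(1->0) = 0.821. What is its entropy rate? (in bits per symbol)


Stationary distribution: pi_0 = p10/(p01+p10) = 0.6109, pi_1 = 0.3891. Entropy rate H' = pi_0*H(p01) + pi_1*H(p10) = 0.6109*0.9985 + 0.3891*0.6779 = 0.8737

0.8737 bits/symbol


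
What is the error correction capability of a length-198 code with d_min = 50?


Correction capability = floor((d-1)/2) = floor((50-1)/2) = 24

24 errors


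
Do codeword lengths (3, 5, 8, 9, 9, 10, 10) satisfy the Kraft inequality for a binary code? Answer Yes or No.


Kraft sum = sum(2^(-l_i)) = 0.166, need <= 1. Result: satisfied (a binary prefix-free code with these lengths exists)

Yes


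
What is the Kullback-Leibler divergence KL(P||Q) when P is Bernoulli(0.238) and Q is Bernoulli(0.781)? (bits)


KL = p*log2(p/q) + (1-p)*log2((1-p)/(1-q)) = 0.238*log2(0.238/0.781) + 0.762*log2(0.762/0.219) = 0.9627

0.9627 bits


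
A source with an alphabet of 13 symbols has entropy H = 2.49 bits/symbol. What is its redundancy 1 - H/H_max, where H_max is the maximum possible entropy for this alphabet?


H_max = log2(K) = log2(13) = 3.7004 bits/symbol. Redundancy = 1 - H/H_max = 1 - 2.49/3.7004 = 1 - 0.6729 = 0.3271

0.3271


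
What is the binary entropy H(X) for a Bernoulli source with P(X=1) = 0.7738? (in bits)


H = -p*log2(p) - (1-p)*log2(1-p). -0.7738*log2(0.7738) = 0.286281; -0.2262*log2(0.2262) = 0.485047. H = 0.286281 + 0.485047 = 0.7713

0.7713 bits


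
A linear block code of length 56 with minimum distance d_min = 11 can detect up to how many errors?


Detection capability = d_min - 1 = 11 - 1 = 10

10 errors


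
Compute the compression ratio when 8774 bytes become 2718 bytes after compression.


Ratio = original / compressed = 8774 / 2718 = 3.2281

3.2281


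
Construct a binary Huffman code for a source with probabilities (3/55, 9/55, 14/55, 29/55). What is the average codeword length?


Huffman construction (repeatedly merge the two least-probable nodes; each merge adds 1 bit to every symbol beneath it): 3/55 + 9/55 = 12/55; 12/55 + 14/55 = 26/55; 26/55 + 29/55 = 1. Resulting codeword lengths (in the order the probabilities were given): (3, 3, 2, 1). L_avg = sum(p_i * l_i) = 3/55*3 + 9/55*3 + 14/55*2 + 29/55*1 = 93/55 = 1.6909

1.6909 bits


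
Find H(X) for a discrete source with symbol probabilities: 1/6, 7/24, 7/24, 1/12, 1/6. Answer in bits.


H = -sum(p_i * log2(p_i)). Terms: -(1/6)*log2(1/6) = 0.430827; -(7/24)*log2(7/24) = 0.518469; -(7/24)*log2(7/24) = 0.518469; -(1/12)*log2(1/12) = 0.298747; -(1/6)*log2(1/6) = 0.430827. H = 0.430827 + 0.518469 + 0.518469 + 0.298747 + 0.430827 = 2.1973

2.1973 bits


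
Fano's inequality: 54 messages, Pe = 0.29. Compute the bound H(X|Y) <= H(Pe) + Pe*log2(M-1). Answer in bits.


H(Pe) = -Pe*log2(Pe) - (1-Pe)*log2(1-Pe) = -0.29*log2(0.29) - 0.71*log2(0.71) = 0.517904 + 0.350817 = 0.8687. Pe*log2(M-1) = 0.29*log2(53) = 1.661097. Bound = H(Pe) + Pe*log2(M-1) = 0.517904 + 0.350817 + 1.661097 = 2.5298

2.5298 bits


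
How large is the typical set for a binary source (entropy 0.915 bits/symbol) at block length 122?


log2|A_typical| = nH = 122 * 0.915 = 111.63, so |A_typical| ~ 2^111.63 = 4.018e+33

4.018e+33


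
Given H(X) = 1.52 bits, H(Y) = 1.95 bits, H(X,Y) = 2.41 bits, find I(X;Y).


I(X;Y) = H(X) + H(Y) - H(X,Y) = 1.52 + 1.95 - 2.41 = 1.06

1.06 bits


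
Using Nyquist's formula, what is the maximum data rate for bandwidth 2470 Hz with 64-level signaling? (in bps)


Rate = 2 * B * log2(M) = 2 * 2470 * 6.0 = 29640.0

29640.0 bps


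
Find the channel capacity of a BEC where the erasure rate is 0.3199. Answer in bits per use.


C = 1 - epsilon = 1 - 0.3199 = 0.6801

0.6801 bits


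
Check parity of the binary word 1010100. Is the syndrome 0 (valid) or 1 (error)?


Syndrome = XOR of all bits = 1 XOR 0 XOR 1 XOR 0 XOR 1 XOR 0 XOR 0 = 1

1


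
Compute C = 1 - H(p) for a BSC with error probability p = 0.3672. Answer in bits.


H(p) = -p*log2(p) - (1-p)*log2(1-p) = -0.3672*log2(0.3672) - 0.6328*log2(0.6328) = 0.530737 + 0.417761 = 0.9485. C = 1 - H(p) = 1 - 0.9485 = 0.0515

0.0515 bits


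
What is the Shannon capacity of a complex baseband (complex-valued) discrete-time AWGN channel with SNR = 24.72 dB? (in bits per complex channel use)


SNR_linear = 10^(24.72/10) = 296.4831; C = log2(1 + SNR_linear) = log2(1 + 296.4831) = 8.2167

8.2167 bits/channel use


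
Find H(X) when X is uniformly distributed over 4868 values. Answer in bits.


H = log2(n) = log2(4868) = 12.2491

12.2491 bits


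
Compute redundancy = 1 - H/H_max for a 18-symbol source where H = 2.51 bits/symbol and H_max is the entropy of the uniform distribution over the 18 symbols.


H_max = log2(K) = log2(18) = 4.1699 bits/symbol. Redundancy = 1 - H/H_max = 1 - 2.51/4.1699 = 1 - 0.6019 = 0.3981

0.3981


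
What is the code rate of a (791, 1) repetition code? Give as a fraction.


Rate = k/n = 1/791

1/791


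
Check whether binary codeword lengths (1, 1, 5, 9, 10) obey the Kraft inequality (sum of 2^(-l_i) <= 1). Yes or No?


Kraft sum = sum(2^(-l_i)) = 1.0342, need <= 1. Result: violated (a binary prefix-free code with these lengths cannot exist)

No


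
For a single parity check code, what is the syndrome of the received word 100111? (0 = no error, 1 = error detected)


Syndrome = XOR of all bits = 1 XOR 0 XOR 0 XOR 1 XOR 1 XOR 1 = 0

0


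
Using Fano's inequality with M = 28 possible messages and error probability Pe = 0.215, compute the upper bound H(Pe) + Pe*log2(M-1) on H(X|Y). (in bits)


H(Pe) = -Pe*log2(Pe) - (1-Pe)*log2(1-Pe) = -0.215*log2(0.215) - 0.785*log2(0.785) = 0.476782 + 0.274150 = 0.7509. Pe*log2(M-1) = 0.215*log2(27) = 1.022301. Bound = H(Pe) + Pe*log2(M-1) = 0.476782 + 0.274150 + 1.022301 = 1.7732

1.7732 bits


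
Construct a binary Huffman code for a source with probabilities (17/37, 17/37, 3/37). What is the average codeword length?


Huffman construction (repeatedly merge the two least-probable nodes; each merge adds 1 bit to every symbol beneath it): 3/37 + 17/37 = 20/37; 17/37 + 20/37 = 1. Resulting codeword lengths (in the order the probabilities were given): (2, 1, 2). L_avg = sum(p_i * l_i) = 17/37*2 + 17/37*1 + 3/37*2 = 57/37 = 1.5405

1.5405 bits


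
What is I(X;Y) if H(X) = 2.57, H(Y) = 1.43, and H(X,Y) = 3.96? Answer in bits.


I(X;Y) = H(X) + H(Y) - H(X,Y) = 2.57 + 1.43 - 3.96 = 0.04

0.04 bits


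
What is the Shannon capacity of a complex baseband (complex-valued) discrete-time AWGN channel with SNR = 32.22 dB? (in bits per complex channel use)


SNR_linear = 10^(32.22/10) = 1667.2472; C = log2(1 + SNR_linear) = log2(1 + 1667.2472) = 10.7041

10.7041 bits/channel use


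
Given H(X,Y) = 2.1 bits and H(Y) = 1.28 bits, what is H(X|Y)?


H(X|Y) = H(X,Y) - H(Y) = 2.1 - 1.28 = 0.82

0.82 bits


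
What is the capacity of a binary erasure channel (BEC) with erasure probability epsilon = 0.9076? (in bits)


C = 1 - epsilon = 1 - 0.9076 = 0.0924

0.0924 bits


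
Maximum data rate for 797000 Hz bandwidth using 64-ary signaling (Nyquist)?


Rate = 2 * B * log2(M) = 2 * 797000 * 6.0 = 9564000.0

9564000.0 bps


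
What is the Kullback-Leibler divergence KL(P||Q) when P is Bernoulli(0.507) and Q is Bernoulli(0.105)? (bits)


KL = p*log2(p/q) + (1-p)*log2((1-p)/(1-q)) = 0.507*log2(0.507/0.105) + 0.493*log2(0.493/0.895) = 0.7276

0.7276 bits


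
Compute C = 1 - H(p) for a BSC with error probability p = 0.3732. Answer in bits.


H(p) = -p*log2(p) - (1-p)*log2(1-p) = -0.3732*log2(0.3732) - 0.6268*log2(0.6268) = 0.530683 + 0.422415 = 0.9531. C = 1 - H(p) = 1 - 0.9531 = 0.0469

0.0469 bits


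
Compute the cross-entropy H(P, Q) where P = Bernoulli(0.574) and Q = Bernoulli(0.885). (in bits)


H(P,Q) = -p*log2(q) - (1-p)*log2(1-q). -0.574*log2(0.885) = 0.101168; -0.426*log2(0.115) = 1.329245. H(P,Q) = 0.101168 + 1.329245 = 1.4304

1.4304 bits


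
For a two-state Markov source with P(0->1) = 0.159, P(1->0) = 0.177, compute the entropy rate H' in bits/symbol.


Stationary distribution: pi_0 = p10/(p01+p10) = 0.5268, pi_1 = 0.4732. Entropy rate H' = pi_0*H(p01) + pi_1*H(p10) = 0.5268*0.6319 + 0.4732*0.6735 = 0.6516

0.6516 bits/symbol


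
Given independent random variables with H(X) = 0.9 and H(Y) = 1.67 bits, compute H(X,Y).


For independent variables, H(X,Y) = H(X) + H(Y) = 0.9 + 1.67 = 2.57

2.57 bits


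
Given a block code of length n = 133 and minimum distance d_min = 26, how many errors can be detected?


Detection capability = d_min - 1 = 26 - 1 = 25

25 errors


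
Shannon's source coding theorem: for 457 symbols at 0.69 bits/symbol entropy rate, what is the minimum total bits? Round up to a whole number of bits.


Minimum bits >= n * H = 457 * 0.69 = 315.33, rounded up to a whole number of bits = 316

316 bits


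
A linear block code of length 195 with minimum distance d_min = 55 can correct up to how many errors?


Correction capability = floor((d-1)/2) = floor((55-1)/2) = 27

27 errors
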